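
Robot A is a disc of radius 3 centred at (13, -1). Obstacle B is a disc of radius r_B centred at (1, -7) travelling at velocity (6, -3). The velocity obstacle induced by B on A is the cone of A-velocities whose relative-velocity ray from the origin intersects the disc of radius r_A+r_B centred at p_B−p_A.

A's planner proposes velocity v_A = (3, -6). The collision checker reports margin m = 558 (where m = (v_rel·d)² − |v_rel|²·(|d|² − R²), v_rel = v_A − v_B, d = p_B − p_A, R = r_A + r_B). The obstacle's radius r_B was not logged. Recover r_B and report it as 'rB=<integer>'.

m = 558
d = (-12, -6);  v_rel = (-3, -3),  |v_rel|² = 18
v_rel×d = (-3)·(-6) − (-3)·(-12) = -18
since m = R²·18 − (-18)²:  R² = (324 + 558) / 18 = 49
R = √49 = 7  ⇒  r_B = 7 − 3 = 4

rB=4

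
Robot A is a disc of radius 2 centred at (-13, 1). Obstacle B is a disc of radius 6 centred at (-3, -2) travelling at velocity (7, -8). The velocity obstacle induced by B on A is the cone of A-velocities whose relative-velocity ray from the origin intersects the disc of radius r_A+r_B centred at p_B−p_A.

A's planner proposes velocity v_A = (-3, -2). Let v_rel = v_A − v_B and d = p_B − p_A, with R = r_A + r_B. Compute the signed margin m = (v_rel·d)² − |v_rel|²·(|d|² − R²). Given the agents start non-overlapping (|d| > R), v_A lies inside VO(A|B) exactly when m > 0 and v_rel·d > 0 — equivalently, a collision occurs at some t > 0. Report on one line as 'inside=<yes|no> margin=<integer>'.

d = (10, -3),  |d|² = 109;  R = 2+6 = 8,  c = 109−8² = 45
v_rel = (-10, 6),  |v_rel|² = 136;  v_rel·d = (-10)·(10) + (6)·(-3) = -118
136·t² + 236·t + 45 = 0  ⇒  m = (-118)² − 136·45 = 7804
m = 7804 > 0,  v_rel·d = -118 < 0  ⇒  outside

inside=no margin=7804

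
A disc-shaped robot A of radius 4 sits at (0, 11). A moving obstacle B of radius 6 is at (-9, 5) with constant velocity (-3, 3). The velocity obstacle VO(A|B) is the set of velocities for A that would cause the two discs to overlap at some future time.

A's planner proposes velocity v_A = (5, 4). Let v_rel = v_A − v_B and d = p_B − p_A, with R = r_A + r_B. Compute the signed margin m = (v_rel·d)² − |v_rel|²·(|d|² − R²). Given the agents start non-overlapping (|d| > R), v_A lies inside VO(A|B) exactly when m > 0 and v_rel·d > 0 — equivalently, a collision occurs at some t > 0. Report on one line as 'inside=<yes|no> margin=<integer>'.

d = (-9, -6),  |d|² = 117;  R = 4+6 = 10,  c = 117−10² = 17
v_rel = (8, 1),  |v_rel|² = 65;  v_rel·d = (8)·(-9) + (1)·(-6) = -78
65·t² + 156·t + 17 = 0  ⇒  m = (-78)² − 65·17 = 4979
m = 4979 > 0,  v_rel·d = -78 < 0  ⇒  outside

inside=no margin=4979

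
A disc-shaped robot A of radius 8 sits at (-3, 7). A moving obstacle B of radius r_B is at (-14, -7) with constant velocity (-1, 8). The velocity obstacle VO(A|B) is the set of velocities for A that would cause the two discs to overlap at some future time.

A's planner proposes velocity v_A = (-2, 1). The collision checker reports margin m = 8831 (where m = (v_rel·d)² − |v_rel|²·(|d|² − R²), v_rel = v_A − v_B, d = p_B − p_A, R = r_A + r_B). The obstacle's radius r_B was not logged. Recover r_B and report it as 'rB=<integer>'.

m = 8831
d = (-11, -14);  v_rel = (-1, -7),  |v_rel|² = 50
v_rel×d = (-1)·(-14) − (-7)·(-11) = -63
since m = R²·50 − (-63)²:  R² = (3969 + 8831) / 50 = 256
R = √256 = 16  ⇒  r_B = 16 − 8 = 8

rB=8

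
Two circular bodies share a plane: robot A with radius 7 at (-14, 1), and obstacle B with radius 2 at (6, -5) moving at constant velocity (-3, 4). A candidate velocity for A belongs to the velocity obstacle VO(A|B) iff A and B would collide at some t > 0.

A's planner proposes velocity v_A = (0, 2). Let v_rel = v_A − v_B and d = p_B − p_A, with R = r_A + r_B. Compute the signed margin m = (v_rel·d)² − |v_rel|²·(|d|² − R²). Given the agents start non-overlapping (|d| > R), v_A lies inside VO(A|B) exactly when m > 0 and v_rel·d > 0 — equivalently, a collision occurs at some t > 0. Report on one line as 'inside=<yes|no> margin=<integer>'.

d = (20, -6),  |d|² = 436;  R = 7+2 = 9,  c = 436−9² = 355
v_rel = (3, -2),  |v_rel|² = 13;  v_rel·d = (3)·(20) + (-2)·(-6) = 72
13·t² − 144·t + 355 = 0  ⇒  m = 72² − 13·355 = 569
m = 569 > 0,  v_rel·d = 72 > 0  ⇒  inside

inside=yes margin=569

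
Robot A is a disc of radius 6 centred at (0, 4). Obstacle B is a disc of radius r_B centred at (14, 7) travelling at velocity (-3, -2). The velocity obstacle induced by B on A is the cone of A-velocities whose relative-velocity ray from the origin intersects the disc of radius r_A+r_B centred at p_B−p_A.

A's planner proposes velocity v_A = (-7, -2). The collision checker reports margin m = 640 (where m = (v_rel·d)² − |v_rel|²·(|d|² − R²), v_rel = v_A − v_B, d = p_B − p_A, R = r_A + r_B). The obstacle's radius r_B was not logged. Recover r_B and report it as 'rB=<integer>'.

m = 640
d = (14, 3);  v_rel = (-4, 0),  |v_rel|² = 16
v_rel×d = (-4)·(3) − (0)·(14) = -12
since m = R²·16 − (-12)²:  R² = (144 + 640) / 16 = 49
R = √49 = 7  ⇒  r_B = 7 − 6 = 1

rB=1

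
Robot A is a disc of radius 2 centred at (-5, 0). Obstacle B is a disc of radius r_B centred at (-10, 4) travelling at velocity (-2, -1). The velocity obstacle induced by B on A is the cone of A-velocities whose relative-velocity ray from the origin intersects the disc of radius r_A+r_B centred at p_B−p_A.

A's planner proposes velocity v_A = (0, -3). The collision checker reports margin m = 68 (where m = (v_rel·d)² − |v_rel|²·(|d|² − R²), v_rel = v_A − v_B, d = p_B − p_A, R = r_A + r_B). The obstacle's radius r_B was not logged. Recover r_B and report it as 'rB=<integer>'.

m = 68
d = (-5, 4);  v_rel = (2, -2),  |v_rel|² = 8
v_rel×d = (2)·(4) − (-2)·(-5) = -2
since m = R²·8 − (-2)²:  R² = (4 + 68) / 8 = 9
R = √9 = 3  ⇒  r_B = 3 − 2 = 1

rB=1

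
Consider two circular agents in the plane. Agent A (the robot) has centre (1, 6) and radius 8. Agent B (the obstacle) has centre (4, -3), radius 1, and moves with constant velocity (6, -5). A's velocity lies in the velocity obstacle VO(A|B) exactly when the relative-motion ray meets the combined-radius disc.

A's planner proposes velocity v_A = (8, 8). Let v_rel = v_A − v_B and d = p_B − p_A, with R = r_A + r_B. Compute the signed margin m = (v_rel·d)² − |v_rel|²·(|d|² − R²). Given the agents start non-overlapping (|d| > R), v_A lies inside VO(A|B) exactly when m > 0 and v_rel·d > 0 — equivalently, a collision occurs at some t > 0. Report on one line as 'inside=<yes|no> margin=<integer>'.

d = (3, -9),  |d|² = 90;  R = 8+1 = 9,  c = 90−9² = 9
v_rel = (2, 13),  |v_rel|² = 173;  v_rel·d = (2)·(3) + (13)·(-9) = -111
173·t² + 222·t + 9 = 0  ⇒  m = (-111)² − 173·9 = 10764
m = 10764 > 0,  v_rel·d = -111 < 0  ⇒  outside

inside=no margin=10764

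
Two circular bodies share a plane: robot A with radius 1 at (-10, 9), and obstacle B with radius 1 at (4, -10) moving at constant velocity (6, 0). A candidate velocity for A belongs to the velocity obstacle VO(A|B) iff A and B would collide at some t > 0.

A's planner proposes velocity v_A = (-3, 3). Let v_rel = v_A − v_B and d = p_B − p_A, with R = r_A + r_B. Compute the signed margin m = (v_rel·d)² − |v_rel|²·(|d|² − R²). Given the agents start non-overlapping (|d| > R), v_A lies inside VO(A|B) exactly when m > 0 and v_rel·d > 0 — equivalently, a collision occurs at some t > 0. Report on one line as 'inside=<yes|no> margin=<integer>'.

d = (14, -19),  |d|² = 557;  R = 1+1 = 2,  c = 557−2² = 553
v_rel = (-9, 3),  |v_rel|² = 90;  v_rel·d = (-9)·(14) + (3)·(-19) = -183
90·t² + 366·t + 553 = 0  ⇒  m = (-183)² − 90·553 = -16281
m = -16281 < 0,  v_rel·d = -183 < 0  ⇒  outside

inside=no margin=-16281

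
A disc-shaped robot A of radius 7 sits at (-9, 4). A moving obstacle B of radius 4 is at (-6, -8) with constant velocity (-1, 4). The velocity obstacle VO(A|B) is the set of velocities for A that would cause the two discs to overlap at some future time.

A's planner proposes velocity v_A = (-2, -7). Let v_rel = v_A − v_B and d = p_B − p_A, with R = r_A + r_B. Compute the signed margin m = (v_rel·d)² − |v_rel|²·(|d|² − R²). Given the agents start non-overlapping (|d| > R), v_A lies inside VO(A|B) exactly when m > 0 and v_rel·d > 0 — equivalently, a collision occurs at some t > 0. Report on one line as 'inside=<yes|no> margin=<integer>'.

d = (3, -12),  |d|² = 153;  R = 7+4 = 11,  c = 153−11² = 32
v_rel = (-1, -11),  |v_rel|² = 122;  v_rel·d = (-1)·(3) + (-11)·(-12) = 129
122·t² − 258·t + 32 = 0  ⇒  m = 129² − 122·32 = 12737
m = 12737 > 0,  v_rel·d = 129 > 0  ⇒  inside

inside=yes margin=12737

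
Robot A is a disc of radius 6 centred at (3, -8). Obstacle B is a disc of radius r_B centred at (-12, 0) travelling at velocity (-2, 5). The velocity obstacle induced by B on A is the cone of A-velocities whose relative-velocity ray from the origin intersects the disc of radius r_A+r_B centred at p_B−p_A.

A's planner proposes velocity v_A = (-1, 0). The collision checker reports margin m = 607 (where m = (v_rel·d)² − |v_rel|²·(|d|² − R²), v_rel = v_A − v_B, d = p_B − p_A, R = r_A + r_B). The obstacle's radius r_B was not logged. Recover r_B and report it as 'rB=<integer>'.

m = 607
d = (-15, 8);  v_rel = (1, -5),  |v_rel|² = 26
v_rel×d = (1)·(8) − (-5)·(-15) = -67
since m = R²·26 − (-67)²:  R² = (4489 + 607) / 26 = 196
R = √196 = 14  ⇒  r_B = 14 − 6 = 8

rB=8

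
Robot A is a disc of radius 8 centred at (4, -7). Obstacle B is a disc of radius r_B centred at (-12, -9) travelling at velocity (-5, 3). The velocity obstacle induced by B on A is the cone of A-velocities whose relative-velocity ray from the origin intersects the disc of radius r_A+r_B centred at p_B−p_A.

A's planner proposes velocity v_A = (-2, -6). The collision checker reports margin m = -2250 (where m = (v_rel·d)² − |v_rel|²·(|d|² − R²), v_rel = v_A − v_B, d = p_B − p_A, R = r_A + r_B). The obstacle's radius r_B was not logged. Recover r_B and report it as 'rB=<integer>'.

m = -2250
d = (-16, -2);  v_rel = (3, -9),  |v_rel|² = 90
v_rel×d = (3)·(-2) − (-9)·(-16) = -150
since m = R²·90 − (-150)²:  R² = (22500 + -2250) / 90 = 225
R = √225 = 15  ⇒  r_B = 15 − 8 = 7

rB=7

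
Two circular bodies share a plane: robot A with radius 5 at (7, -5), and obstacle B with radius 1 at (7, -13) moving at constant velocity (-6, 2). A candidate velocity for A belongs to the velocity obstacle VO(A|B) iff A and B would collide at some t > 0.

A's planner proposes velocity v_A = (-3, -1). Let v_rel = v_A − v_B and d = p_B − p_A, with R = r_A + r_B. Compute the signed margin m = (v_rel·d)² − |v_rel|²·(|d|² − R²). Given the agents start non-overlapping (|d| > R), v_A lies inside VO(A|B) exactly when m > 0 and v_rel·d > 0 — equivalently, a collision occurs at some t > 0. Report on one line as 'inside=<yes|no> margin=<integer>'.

d = (0, -8),  |d|² = 64;  R = 5+1 = 6,  c = 64−6² = 28
v_rel = (3, -3),  |v_rel|² = 18;  v_rel·d = (3)·(0) + (-3)·(-8) = 24
18·t² − 48·t + 28 = 0  ⇒  m = 24² − 18·28 = 72
m = 72 > 0,  v_rel·d = 24 > 0  ⇒  inside

inside=yes margin=72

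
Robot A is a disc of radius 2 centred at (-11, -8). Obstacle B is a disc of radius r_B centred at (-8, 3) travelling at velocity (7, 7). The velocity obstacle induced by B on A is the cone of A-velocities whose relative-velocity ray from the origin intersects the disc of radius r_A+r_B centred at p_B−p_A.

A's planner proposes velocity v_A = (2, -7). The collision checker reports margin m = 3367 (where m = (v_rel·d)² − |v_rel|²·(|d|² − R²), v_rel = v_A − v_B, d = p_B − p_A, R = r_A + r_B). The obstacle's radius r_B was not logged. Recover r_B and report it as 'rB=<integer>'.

m = 3367
d = (3, 11);  v_rel = (-5, -14),  |v_rel|² = 221
v_rel×d = (-5)·(11) − (-14)·(3) = -13
since m = R²·221 − (-13)²:  R² = (169 + 3367) / 221 = 16
R = √16 = 4  ⇒  r_B = 4 − 2 = 2

rB=2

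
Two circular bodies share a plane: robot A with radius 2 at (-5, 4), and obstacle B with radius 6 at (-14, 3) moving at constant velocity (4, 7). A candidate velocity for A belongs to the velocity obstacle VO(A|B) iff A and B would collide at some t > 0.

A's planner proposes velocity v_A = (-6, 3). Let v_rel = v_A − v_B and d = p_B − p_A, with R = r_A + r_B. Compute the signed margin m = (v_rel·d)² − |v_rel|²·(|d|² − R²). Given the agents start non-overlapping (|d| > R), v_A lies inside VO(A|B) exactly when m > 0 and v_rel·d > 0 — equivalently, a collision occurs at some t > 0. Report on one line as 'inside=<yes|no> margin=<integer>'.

d = (-9, -1),  |d|² = 82;  R = 2+6 = 8,  c = 82−8² = 18
v_rel = (-10, -4),  |v_rel|² = 116;  v_rel·d = (-10)·(-9) + (-4)·(-1) = 94
116·t² − 188·t + 18 = 0  ⇒  m = 94² − 116·18 = 6748
m = 6748 > 0,  v_rel·d = 94 > 0  ⇒  inside

inside=yes margin=6748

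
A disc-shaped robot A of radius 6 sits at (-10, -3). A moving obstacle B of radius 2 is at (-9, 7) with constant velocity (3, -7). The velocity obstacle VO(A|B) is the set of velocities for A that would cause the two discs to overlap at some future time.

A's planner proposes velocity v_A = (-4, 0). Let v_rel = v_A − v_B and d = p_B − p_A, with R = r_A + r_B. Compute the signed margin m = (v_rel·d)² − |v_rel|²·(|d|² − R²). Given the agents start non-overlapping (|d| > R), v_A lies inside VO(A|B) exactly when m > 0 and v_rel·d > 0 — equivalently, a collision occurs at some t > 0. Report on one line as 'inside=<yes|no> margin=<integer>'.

d = (1, 10),  |d|² = 101;  R = 6+2 = 8,  c = 101−8² = 37
v_rel = (-7, 7),  |v_rel|² = 98;  v_rel·d = (-7)·(1) + (7)·(10) = 63
98·t² − 126·t + 37 = 0  ⇒  m = 63² − 98·37 = 343
m = 343 > 0,  v_rel·d = 63 > 0  ⇒  inside

inside=yes margin=343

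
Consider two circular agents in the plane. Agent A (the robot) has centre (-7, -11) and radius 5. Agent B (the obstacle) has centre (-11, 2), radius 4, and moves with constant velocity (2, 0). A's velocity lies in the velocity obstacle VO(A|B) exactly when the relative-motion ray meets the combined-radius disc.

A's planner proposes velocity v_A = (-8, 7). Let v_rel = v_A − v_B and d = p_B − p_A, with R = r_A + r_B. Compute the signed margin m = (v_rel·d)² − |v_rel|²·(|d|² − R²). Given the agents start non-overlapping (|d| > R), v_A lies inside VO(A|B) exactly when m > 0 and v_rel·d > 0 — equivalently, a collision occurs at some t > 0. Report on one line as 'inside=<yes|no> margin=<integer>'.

d = (-4, 13),  |d|² = 185;  R = 5+4 = 9,  c = 185−9² = 104
v_rel = (-10, 7),  |v_rel|² = 149;  v_rel·d = (-10)·(-4) + (7)·(13) = 131
149·t² − 262·t + 104 = 0  ⇒  m = 131² − 149·104 = 1665
m = 1665 > 0,  v_rel·d = 131 > 0  ⇒  inside

inside=yes margin=1665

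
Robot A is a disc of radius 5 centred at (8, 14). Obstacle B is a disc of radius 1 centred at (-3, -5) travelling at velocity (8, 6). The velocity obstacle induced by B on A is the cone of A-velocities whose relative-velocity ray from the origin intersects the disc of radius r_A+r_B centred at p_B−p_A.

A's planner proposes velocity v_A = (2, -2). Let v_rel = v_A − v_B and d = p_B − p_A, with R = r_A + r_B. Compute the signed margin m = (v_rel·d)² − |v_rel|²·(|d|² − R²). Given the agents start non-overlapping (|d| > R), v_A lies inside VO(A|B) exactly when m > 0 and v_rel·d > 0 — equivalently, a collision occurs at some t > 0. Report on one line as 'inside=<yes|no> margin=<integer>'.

d = (-11, -19),  |d|² = 482;  R = 5+1 = 6,  c = 482−6² = 446
v_rel = (-6, -8),  |v_rel|² = 100;  v_rel·d = (-6)·(-11) + (-8)·(-19) = 218
100·t² − 436·t + 446 = 0  ⇒  m = 218² − 100·446 = 2924
m = 2924 > 0,  v_rel·d = 218 > 0  ⇒  inside

inside=yes margin=2924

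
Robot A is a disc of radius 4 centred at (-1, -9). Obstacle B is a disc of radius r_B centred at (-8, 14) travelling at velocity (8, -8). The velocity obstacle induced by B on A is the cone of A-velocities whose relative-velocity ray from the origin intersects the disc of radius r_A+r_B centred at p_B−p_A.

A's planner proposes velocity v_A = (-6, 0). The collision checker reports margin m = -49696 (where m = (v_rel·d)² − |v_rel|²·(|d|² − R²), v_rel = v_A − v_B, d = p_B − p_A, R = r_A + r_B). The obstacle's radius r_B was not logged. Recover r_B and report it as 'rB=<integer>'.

m = -49696
d = (-7, 23);  v_rel = (-14, 8),  |v_rel|² = 260
v_rel×d = (-14)·(23) − (8)·(-7) = -266
since m = R²·260 − (-266)²:  R² = (70756 + -49696) / 260 = 81
R = √81 = 9  ⇒  r_B = 9 − 4 = 5

rB=5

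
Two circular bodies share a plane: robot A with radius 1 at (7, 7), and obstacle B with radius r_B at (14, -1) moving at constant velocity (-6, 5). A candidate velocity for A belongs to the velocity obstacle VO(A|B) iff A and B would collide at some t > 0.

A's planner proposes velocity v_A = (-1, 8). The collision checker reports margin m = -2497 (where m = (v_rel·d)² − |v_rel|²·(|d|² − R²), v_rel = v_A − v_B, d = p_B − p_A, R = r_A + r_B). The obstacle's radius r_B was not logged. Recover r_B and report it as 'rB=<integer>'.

m = -2497
d = (7, -8);  v_rel = (5, 3),  |v_rel|² = 34
v_rel×d = (5)·(-8) − (3)·(7) = -61
since m = R²·34 − (-61)²:  R² = (3721 + -2497) / 34 = 36
R = √36 = 6  ⇒  r_B = 6 − 1 = 5

rB=5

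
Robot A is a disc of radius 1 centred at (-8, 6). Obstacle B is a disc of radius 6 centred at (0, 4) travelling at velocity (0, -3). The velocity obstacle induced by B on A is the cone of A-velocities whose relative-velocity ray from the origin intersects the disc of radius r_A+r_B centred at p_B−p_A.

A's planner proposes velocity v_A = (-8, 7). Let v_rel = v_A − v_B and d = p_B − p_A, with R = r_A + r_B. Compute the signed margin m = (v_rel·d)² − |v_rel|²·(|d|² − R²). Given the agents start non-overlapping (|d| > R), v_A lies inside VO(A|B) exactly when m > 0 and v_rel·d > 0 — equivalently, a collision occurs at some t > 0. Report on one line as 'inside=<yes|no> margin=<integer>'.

d = (8, -2),  |d|² = 68;  R = 1+6 = 7,  c = 68−7² = 19
v_rel = (-8, 10),  |v_rel|² = 164;  v_rel·d = (-8)·(8) + (10)·(-2) = -84
164·t² + 168·t + 19 = 0  ⇒  m = (-84)² − 164·19 = 3940
m = 3940 > 0,  v_rel·d = -84 < 0  ⇒  outside

inside=no margin=3940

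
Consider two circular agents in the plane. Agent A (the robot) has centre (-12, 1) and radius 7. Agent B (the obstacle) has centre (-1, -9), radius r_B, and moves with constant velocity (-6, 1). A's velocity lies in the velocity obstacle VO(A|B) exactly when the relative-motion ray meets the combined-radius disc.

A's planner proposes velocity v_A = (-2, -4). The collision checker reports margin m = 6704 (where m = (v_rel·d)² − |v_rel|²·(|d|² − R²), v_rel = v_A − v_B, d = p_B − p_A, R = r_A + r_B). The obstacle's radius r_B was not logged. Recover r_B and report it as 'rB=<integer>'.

m = 6704
d = (11, -10);  v_rel = (4, -5),  |v_rel|² = 41
v_rel×d = (4)·(-10) − (-5)·(11) = 15
since m = R²·41 − 15²:  R² = (225 + 6704) / 41 = 169
R = √169 = 13  ⇒  r_B = 13 − 7 = 6

rB=6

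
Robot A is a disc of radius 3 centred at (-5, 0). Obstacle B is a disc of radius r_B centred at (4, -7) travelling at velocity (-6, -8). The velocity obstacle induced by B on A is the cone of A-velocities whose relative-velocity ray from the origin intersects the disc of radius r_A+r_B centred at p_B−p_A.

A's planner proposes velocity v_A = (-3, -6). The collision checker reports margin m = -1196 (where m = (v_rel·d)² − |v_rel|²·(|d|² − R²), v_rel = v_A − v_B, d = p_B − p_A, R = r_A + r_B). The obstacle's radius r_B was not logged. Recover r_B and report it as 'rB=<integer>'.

m = -1196
d = (9, -7);  v_rel = (3, 2),  |v_rel|² = 13
v_rel×d = (3)·(-7) − (2)·(9) = -39
since m = R²·13 − (-39)²:  R² = (1521 + -1196) / 13 = 25
R = √25 = 5  ⇒  r_B = 5 − 3 = 2

rB=2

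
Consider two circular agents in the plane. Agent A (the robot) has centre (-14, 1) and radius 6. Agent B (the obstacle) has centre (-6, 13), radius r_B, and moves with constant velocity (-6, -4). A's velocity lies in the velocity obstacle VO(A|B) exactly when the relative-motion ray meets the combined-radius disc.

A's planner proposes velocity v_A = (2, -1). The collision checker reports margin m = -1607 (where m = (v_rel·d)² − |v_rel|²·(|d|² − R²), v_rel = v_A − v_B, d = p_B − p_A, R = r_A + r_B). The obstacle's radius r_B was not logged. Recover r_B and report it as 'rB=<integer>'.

m = -1607
d = (8, 12);  v_rel = (8, 3),  |v_rel|² = 73
v_rel×d = (8)·(12) − (3)·(8) = 72
since m = R²·73 − 72²:  R² = (5184 + -1607) / 73 = 49
R = √49 = 7  ⇒  r_B = 7 − 6 = 1

rB=1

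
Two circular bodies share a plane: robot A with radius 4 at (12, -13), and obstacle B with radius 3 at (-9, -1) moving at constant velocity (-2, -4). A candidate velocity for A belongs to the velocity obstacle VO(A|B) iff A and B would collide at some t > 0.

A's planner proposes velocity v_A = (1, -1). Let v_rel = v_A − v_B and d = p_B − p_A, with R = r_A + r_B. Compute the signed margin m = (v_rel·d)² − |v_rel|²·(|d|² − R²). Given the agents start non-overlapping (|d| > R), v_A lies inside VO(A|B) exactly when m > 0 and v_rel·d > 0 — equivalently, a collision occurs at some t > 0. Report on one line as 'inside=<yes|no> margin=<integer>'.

d = (-21, 12),  |d|² = 585;  R = 4+3 = 7,  c = 585−7² = 536
v_rel = (3, 3),  |v_rel|² = 18;  v_rel·d = (3)·(-21) + (3)·(12) = -27
18·t² + 54·t + 536 = 0  ⇒  m = (-27)² − 18·536 = -8919
m = -8919 < 0,  v_rel·d = -27 < 0  ⇒  outside

inside=no margin=-8919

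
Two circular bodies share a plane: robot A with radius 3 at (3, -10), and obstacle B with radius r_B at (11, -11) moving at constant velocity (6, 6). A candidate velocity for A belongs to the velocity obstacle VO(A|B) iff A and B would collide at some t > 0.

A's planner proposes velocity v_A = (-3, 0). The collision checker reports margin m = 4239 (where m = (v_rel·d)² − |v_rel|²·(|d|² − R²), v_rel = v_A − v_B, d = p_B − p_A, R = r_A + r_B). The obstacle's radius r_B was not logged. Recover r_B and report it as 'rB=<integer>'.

m = 4239
d = (8, -1);  v_rel = (-9, -6),  |v_rel|² = 117
v_rel×d = (-9)·(-1) − (-6)·(8) = 57
since m = R²·117 − 57²:  R² = (3249 + 4239) / 117 = 64
R = √64 = 8  ⇒  r_B = 8 − 3 = 5

rB=5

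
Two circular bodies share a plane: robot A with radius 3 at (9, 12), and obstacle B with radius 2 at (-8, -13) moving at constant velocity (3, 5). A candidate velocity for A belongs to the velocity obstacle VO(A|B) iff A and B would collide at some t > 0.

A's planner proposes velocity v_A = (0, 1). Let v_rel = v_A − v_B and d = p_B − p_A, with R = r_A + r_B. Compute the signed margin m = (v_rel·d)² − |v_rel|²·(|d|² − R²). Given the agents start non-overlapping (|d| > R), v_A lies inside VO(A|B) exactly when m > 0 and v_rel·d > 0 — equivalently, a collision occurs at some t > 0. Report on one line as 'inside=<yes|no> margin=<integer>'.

d = (-17, -25),  |d|² = 914;  R = 3+2 = 5,  c = 914−5² = 889
v_rel = (-3, -4),  |v_rel|² = 25;  v_rel·d = (-3)·(-17) + (-4)·(-25) = 151
25·t² − 302·t + 889 = 0  ⇒  m = 151² − 25·889 = 576
m = 576 > 0,  v_rel·d = 151 > 0  ⇒  inside

inside=yes margin=576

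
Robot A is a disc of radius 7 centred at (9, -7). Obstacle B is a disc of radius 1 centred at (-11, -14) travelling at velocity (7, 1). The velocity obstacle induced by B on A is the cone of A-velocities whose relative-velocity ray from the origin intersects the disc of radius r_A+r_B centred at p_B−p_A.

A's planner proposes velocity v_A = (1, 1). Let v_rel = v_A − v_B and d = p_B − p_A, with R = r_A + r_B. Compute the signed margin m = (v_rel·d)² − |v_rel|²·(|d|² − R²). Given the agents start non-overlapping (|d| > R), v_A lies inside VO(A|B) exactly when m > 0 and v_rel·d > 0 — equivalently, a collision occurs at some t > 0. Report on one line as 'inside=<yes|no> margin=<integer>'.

d = (-20, -7),  |d|² = 449;  R = 7+1 = 8,  c = 449−8² = 385
v_rel = (-6, 0),  |v_rel|² = 36;  v_rel·d = (-6)·(-20) + (0)·(-7) = 120
36·t² − 240·t + 385 = 0  ⇒  m = 120² − 36·385 = 540
m = 540 > 0,  v_rel·d = 120 > 0  ⇒  inside

inside=yes margin=540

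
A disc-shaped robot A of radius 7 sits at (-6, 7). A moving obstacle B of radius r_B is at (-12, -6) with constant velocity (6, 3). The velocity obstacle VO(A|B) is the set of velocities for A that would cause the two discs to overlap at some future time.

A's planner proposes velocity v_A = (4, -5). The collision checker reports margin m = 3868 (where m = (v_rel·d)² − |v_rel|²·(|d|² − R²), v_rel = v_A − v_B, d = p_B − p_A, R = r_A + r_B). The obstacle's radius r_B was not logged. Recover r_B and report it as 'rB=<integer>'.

m = 3868
d = (-6, -13);  v_rel = (-2, -8),  |v_rel|² = 68
v_rel×d = (-2)·(-13) − (-8)·(-6) = -22
since m = R²·68 − (-22)²:  R² = (484 + 3868) / 68 = 64
R = √64 = 8  ⇒  r_B = 8 − 7 = 1

rB=1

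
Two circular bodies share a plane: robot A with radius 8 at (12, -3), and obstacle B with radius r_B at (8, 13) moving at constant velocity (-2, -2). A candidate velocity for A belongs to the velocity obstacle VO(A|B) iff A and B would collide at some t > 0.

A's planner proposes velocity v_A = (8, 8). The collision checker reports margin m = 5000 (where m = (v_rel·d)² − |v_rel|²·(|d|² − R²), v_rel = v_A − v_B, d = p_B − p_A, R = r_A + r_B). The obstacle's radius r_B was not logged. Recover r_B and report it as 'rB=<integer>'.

m = 5000
d = (-4, 16);  v_rel = (10, 10),  |v_rel|² = 200
v_rel×d = (10)·(16) − (10)·(-4) = 200
since m = R²·200 − 200²:  R² = (40000 + 5000) / 200 = 225
R = √225 = 15  ⇒  r_B = 15 − 8 = 7

rB=7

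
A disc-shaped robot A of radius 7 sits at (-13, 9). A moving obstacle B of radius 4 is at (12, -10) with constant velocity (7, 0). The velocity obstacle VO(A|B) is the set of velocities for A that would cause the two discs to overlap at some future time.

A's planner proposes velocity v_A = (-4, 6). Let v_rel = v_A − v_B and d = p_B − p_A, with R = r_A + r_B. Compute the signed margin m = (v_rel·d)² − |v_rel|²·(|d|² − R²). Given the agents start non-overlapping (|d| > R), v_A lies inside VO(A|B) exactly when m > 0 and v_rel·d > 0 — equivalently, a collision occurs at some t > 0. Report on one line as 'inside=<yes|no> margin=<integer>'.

d = (25, -19),  |d|² = 986;  R = 7+4 = 11,  c = 986−11² = 865
v_rel = (-11, 6),  |v_rel|² = 157;  v_rel·d = (-11)·(25) + (6)·(-19) = -389
157·t² + 778·t + 865 = 0  ⇒  m = (-389)² − 157·865 = 15516
m = 15516 > 0,  v_rel·d = -389 < 0  ⇒  outside

inside=no margin=15516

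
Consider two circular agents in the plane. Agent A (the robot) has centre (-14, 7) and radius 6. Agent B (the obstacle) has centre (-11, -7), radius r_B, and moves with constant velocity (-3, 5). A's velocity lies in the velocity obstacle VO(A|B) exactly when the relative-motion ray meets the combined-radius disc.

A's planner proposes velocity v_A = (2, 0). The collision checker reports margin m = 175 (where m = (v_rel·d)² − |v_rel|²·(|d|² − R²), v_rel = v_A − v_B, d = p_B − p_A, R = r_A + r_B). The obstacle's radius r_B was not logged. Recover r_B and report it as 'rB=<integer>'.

m = 175
d = (3, -14);  v_rel = (5, -5),  |v_rel|² = 50
v_rel×d = (5)·(-14) − (-5)·(3) = -55
since m = R²·50 − (-55)²:  R² = (3025 + 175) / 50 = 64
R = √64 = 8  ⇒  r_B = 8 − 6 = 2

rB=2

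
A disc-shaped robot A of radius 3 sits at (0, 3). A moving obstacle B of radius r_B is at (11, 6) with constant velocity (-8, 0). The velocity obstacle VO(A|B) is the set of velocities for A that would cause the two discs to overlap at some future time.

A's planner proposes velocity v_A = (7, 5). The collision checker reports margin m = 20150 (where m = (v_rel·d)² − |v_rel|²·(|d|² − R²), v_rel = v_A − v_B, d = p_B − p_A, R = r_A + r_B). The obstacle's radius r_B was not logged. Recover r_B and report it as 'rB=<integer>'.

m = 20150
d = (11, 3);  v_rel = (15, 5),  |v_rel|² = 250
v_rel×d = (15)·(3) − (5)·(11) = -10
since m = R²·250 − (-10)²:  R² = (100 + 20150) / 250 = 81
R = √81 = 9  ⇒  r_B = 9 − 3 = 6

rB=6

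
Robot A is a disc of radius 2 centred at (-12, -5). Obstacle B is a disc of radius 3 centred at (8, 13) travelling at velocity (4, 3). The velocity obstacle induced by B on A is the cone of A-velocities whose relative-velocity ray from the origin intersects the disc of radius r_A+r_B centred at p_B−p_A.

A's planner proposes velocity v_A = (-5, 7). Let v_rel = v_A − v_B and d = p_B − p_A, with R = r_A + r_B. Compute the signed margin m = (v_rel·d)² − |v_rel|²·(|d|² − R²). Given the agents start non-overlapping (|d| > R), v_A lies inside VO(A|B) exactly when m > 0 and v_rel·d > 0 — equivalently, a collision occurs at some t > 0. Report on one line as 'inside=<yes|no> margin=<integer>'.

d = (20, 18),  |d|² = 724;  R = 2+3 = 5,  c = 724−5² = 699
v_rel = (-9, 4),  |v_rel|² = 97;  v_rel·d = (-9)·(20) + (4)·(18) = -108
97·t² + 216·t + 699 = 0  ⇒  m = (-108)² − 97·699 = -56139
m = -56139 < 0,  v_rel·d = -108 < 0  ⇒  outside

inside=no margin=-56139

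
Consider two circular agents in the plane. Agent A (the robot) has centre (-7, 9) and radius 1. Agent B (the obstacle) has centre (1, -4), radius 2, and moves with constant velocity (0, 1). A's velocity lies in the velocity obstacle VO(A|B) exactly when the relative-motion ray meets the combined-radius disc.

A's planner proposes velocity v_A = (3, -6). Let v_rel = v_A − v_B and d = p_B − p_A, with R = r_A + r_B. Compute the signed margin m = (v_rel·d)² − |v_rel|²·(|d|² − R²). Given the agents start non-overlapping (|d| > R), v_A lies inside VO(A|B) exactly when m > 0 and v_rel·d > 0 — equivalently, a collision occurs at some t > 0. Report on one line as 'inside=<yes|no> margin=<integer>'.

d = (8, -13),  |d|² = 233;  R = 1+2 = 3,  c = 233−3² = 224
v_rel = (3, -7),  |v_rel|² = 58;  v_rel·d = (3)·(8) + (-7)·(-13) = 115
58·t² − 230·t + 224 = 0  ⇒  m = 115² − 58·224 = 233
m = 233 > 0,  v_rel·d = 115 > 0  ⇒  inside

inside=yes margin=233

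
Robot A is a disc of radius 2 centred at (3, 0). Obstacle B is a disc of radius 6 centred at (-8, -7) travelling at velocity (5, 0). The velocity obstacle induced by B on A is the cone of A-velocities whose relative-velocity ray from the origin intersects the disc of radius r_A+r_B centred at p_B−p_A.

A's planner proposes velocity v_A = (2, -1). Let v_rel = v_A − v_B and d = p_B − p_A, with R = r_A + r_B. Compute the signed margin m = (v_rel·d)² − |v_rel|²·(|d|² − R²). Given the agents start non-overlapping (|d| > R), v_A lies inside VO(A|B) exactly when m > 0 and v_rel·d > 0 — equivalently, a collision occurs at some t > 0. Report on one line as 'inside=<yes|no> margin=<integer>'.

d = (-11, -7),  |d|² = 170;  R = 2+6 = 8,  c = 170−8² = 106
v_rel = (-3, -1),  |v_rel|² = 10;  v_rel·d = (-3)·(-11) + (-1)·(-7) = 40
10·t² − 80·t + 106 = 0  ⇒  m = 40² − 10·106 = 540
m = 540 > 0,  v_rel·d = 40 > 0  ⇒  inside

inside=yes margin=540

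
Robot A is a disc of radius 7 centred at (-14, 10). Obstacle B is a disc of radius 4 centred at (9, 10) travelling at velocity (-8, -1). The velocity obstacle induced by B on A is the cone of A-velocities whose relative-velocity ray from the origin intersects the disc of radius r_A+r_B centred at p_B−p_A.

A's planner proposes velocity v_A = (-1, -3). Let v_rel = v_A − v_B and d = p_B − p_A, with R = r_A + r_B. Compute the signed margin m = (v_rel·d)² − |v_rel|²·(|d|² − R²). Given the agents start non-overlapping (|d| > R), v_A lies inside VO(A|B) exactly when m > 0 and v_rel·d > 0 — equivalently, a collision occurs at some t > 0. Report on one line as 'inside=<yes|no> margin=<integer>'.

d = (23, 0),  |d|² = 529;  R = 7+4 = 11,  c = 529−11² = 408
v_rel = (7, -2),  |v_rel|² = 53;  v_rel·d = (7)·(23) + (-2)·(0) = 161
53·t² − 322·t + 408 = 0  ⇒  m = 161² − 53·408 = 4297
m = 4297 > 0,  v_rel·d = 161 > 0  ⇒  inside

inside=yes margin=4297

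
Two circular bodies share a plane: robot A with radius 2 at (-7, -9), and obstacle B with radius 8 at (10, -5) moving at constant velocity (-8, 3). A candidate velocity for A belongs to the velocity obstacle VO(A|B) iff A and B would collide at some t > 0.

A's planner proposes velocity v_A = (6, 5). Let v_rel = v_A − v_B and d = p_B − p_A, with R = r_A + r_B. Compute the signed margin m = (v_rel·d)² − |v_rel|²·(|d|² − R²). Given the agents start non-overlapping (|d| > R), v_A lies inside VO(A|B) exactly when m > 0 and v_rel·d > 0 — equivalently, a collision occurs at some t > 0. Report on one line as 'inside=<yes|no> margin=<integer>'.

d = (17, 4),  |d|² = 305;  R = 2+8 = 10,  c = 305−10² = 205
v_rel = (14, 2),  |v_rel|² = 200;  v_rel·d = (14)·(17) + (2)·(4) = 246
200·t² − 492·t + 205 = 0  ⇒  m = 246² − 200·205 = 19516
m = 19516 > 0,  v_rel·d = 246 > 0  ⇒  inside

inside=yes margin=19516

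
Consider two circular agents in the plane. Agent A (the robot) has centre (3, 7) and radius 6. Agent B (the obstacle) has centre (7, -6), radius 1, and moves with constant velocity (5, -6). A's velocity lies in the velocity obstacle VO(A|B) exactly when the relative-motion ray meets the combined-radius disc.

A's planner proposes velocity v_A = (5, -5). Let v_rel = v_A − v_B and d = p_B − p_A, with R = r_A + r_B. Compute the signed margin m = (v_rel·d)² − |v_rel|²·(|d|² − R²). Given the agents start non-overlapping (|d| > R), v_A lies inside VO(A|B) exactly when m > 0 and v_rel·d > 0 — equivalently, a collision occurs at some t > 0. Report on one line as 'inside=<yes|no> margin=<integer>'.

d = (4, -13),  |d|² = 185;  R = 6+1 = 7,  c = 185−7² = 136
v_rel = (0, 1),  |v_rel|² = 1;  v_rel·d = (0)·(4) + (1)·(-13) = -13
1·t² + 26·t + 136 = 0  ⇒  m = (-13)² − 1·136 = 33
m = 33 > 0,  v_rel·d = -13 < 0  ⇒  outside

inside=no margin=33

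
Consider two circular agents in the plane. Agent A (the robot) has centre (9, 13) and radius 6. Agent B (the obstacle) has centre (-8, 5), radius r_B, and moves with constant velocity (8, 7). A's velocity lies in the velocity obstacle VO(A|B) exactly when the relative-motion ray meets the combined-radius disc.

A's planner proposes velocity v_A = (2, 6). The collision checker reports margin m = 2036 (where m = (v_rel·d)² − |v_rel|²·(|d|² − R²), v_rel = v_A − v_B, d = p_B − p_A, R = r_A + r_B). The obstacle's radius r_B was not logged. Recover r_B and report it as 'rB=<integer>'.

m = 2036
d = (-17, -8);  v_rel = (-6, -1),  |v_rel|² = 37
v_rel×d = (-6)·(-8) − (-1)·(-17) = 31
since m = R²·37 − 31²:  R² = (961 + 2036) / 37 = 81
R = √81 = 9  ⇒  r_B = 9 − 6 = 3

rB=3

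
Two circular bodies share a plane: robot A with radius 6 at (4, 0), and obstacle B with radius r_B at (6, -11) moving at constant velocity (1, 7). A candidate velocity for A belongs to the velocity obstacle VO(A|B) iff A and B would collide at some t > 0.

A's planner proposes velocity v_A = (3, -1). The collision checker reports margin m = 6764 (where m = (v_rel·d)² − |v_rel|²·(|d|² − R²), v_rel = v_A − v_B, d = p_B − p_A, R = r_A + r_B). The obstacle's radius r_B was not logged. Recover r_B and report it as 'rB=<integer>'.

m = 6764
d = (2, -11);  v_rel = (2, -8),  |v_rel|² = 68
v_rel×d = (2)·(-11) − (-8)·(2) = -6
since m = R²·68 − (-6)²:  R² = (36 + 6764) / 68 = 100
R = √100 = 10  ⇒  r_B = 10 − 6 = 4

rB=4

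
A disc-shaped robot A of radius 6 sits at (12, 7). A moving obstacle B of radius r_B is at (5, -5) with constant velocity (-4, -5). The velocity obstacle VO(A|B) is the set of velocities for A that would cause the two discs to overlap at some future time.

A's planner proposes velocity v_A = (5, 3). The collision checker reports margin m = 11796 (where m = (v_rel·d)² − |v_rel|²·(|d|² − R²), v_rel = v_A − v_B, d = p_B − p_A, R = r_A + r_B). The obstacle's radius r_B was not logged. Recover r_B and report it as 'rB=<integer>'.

m = 11796
d = (-7, -12);  v_rel = (9, 8),  |v_rel|² = 145
v_rel×d = (9)·(-12) − (8)·(-7) = -52
since m = R²·145 − (-52)²:  R² = (2704 + 11796) / 145 = 100
R = √100 = 10  ⇒  r_B = 10 − 6 = 4

rB=4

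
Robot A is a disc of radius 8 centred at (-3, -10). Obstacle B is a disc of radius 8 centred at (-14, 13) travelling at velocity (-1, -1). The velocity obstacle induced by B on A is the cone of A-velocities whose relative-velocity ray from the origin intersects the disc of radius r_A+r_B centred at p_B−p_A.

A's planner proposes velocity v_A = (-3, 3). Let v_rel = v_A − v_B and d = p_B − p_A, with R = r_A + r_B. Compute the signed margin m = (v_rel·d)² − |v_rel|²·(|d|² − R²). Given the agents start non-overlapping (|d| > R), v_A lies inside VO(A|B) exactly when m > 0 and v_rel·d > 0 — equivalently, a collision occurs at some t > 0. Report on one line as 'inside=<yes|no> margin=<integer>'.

d = (-11, 23),  |d|² = 650;  R = 8+8 = 16,  c = 650−16² = 394
v_rel = (-2, 4),  |v_rel|² = 20;  v_rel·d = (-2)·(-11) + (4)·(23) = 114
20·t² − 228·t + 394 = 0  ⇒  m = 114² − 20·394 = 5116
m = 5116 > 0,  v_rel·d = 114 > 0  ⇒  inside

inside=yes margin=5116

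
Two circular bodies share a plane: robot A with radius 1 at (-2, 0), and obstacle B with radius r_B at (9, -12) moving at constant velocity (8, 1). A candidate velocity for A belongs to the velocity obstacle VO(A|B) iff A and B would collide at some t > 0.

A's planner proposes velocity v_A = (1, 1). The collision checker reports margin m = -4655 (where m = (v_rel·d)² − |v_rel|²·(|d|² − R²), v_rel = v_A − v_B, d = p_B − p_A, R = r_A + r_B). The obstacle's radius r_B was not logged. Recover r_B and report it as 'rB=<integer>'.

m = -4655
d = (11, -12);  v_rel = (-7, 0),  |v_rel|² = 49
v_rel×d = (-7)·(-12) − (0)·(11) = 84
since m = R²·49 − 84²:  R² = (7056 + -4655) / 49 = 49
R = √49 = 7  ⇒  r_B = 7 − 1 = 6

rB=6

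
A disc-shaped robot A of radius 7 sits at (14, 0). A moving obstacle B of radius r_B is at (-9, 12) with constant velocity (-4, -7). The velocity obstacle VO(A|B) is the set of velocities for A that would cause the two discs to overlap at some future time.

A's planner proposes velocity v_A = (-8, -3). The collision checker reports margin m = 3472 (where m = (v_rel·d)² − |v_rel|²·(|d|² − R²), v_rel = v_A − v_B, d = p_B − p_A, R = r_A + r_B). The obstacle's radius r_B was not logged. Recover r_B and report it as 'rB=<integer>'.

m = 3472
d = (-23, 12);  v_rel = (-4, 4),  |v_rel|² = 32
v_rel×d = (-4)·(12) − (4)·(-23) = 44
since m = R²·32 − 44²:  R² = (1936 + 3472) / 32 = 169
R = √169 = 13  ⇒  r_B = 13 − 7 = 6

rB=6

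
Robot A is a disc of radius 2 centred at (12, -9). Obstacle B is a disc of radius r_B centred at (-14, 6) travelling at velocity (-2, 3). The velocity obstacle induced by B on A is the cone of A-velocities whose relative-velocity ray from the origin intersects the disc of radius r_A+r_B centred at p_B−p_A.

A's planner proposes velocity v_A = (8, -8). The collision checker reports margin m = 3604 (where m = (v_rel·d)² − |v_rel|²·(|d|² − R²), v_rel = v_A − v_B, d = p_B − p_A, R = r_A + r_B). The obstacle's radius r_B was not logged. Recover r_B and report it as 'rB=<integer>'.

m = 3604
d = (-26, 15);  v_rel = (10, -11),  |v_rel|² = 221
v_rel×d = (10)·(15) − (-11)·(-26) = -136
since m = R²·221 − (-136)²:  R² = (18496 + 3604) / 221 = 100
R = √100 = 10  ⇒  r_B = 10 − 2 = 8

rB=8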